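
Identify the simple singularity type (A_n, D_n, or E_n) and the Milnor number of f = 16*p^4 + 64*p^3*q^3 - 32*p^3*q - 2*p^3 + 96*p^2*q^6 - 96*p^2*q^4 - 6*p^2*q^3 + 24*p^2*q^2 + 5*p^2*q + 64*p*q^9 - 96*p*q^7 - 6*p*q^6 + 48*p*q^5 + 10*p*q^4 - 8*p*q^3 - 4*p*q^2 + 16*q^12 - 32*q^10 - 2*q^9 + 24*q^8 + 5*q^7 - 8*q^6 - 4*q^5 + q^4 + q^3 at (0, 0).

The Hessian of f at 0 has rank 0. Corank 2; j^3 = -(p - q)^2*(2*p - q) has shape L^2 M (L != M), so D-series; mu = 5 gives D_5.

Type D_{5}, Milnor number mu = 5.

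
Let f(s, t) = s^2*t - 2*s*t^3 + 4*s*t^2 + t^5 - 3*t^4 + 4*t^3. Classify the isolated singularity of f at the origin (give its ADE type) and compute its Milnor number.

The Hessian of f at 0 has rank 0. Corank 2; j^3 = t*(s + 2*t)^2 has shape L^2 M (L != M), so D-series; mu = 5 gives D_5.

Type D_5, Milnor number mu = 5.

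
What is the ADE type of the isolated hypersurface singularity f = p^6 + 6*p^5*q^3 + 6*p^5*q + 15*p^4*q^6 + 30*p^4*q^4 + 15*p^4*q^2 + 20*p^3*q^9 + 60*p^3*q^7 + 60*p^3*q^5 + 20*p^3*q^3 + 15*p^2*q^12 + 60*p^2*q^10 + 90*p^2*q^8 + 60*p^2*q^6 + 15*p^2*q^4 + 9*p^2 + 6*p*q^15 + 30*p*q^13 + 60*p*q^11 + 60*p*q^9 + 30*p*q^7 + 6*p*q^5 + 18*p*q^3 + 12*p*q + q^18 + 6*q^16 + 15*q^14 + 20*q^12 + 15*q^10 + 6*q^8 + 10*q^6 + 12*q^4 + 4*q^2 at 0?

The Hessian of f at 0 has rank 1. Corank 1: A-series; mu = 5 gives A_5.

A_{5}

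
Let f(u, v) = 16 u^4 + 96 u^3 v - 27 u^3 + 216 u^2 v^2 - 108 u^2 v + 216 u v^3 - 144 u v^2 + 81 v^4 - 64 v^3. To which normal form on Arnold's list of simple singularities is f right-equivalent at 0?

E_{6}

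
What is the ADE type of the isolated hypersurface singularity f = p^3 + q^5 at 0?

The Hessian of f at 0 is [[0, 0], [0, 0]] with rank 0, so corank 2. A Groebner basis of the Jacobian ideal J(f) in C{p,q} is {q^4, p^2}; counting standard monomials gives mu = 8. Corank 2; j^3 = p^3 is a perfect cube, so E-series; the 5-jet and mu = 8 give E_8.

E_{8}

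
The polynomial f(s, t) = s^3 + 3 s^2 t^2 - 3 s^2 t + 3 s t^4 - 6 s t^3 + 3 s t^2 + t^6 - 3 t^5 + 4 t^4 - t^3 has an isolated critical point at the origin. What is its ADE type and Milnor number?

The Hessian of f at 0 has rank 0. Corank 2; j^3 = (s - t)^3 is a perfect cube, so E-series; the 4-jet and mu = 6 give E_6.

Type E6, Milnor number mu = 6.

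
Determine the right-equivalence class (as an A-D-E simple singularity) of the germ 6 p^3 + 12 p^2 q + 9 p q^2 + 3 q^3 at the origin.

D_{4}

The Hessian of f at 0 is [[0, 0], [0, 0]] with rank 0, so corank 2. A Groebner basis of the Jacobian ideal J(f) in C{p,q} is {q^3, p^2 - 3*q^2/2, p*q + 3*q^2/2}; counting standard monomials gives mu = 4. Corank 2; j^3 = 3*(p + q)*(2*p^2 + 2*p*q + q^2) splits into three distinct lines over C (the quadratic factor has nonzero discriminant), so D_4.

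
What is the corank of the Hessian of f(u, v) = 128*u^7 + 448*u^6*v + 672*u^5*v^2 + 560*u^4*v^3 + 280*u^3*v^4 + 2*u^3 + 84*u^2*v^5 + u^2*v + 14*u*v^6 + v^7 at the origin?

The Hessian at 0 is [[0, 0], [0, 0]] of rank 0; hence corank 2.

2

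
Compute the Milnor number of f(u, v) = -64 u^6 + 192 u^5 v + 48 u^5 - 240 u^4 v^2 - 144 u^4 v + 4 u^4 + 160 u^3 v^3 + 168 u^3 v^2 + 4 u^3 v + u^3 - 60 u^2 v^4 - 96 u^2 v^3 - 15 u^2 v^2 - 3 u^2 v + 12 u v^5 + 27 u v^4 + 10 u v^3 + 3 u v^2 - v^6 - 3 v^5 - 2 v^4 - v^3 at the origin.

6

The Hessian of f at 0 is [[0, 0], [0, 0]] with rank 0, so corank 2. A Groebner basis of the Jacobian ideal J(f) in C{u,v} is {u^3 + 3*u^2/2 - 3*u*v + 3*v^2/2, u^2*v + 2*u^2 - 4*u*v + 2*v^2, 5*u^2/2 + u*v^2 - 5*u*v + 5*v^2/2, 3*u^2 - 6*u*v + v^3 + 3*v^2}; counting standard monomials gives mu = 6. Corank 2; j^3 = (u - v)^3 is a perfect cube, so E-series; the 4-jet and mu = 6 give E_6.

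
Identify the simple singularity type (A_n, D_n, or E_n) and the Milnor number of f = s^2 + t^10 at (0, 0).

The Hessian of f at 0 has rank 1. Corank 1: A-series; mu = 9 gives A_9.

Type A9, Milnor number mu = 9.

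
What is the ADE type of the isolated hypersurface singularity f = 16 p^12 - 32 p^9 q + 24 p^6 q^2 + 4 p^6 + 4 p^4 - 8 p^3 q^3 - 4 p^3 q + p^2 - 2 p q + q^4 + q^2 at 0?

A3

The Hessian of f at 0 has rank 1. Corank 1: A-series; mu = 3 gives A_3.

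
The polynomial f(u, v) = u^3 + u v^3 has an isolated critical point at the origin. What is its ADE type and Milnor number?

The Hessian of f at 0 has rank 0. Corank 2; j^3 = u^3 is a perfect cube, so E-series; the 4-jet and mu = 7 give E_7.

Type E7, Milnor number mu = 7.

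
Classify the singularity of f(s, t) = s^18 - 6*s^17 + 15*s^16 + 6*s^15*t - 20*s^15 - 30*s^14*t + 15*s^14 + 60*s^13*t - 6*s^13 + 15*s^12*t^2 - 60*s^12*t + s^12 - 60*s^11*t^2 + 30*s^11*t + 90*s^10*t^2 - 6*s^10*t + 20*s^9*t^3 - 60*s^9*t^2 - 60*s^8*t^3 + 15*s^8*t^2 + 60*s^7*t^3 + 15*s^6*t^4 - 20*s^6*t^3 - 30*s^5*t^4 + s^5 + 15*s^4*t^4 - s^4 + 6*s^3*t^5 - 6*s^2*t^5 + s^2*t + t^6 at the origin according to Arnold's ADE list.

D_7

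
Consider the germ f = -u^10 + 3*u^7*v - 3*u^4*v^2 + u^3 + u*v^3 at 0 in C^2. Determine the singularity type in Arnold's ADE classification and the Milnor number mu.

Type E_7, Milnor number mu = 7.

The Hessian of f at 0 is [[0, 0], [0, 0]] with rank 0, so corank 2. A Groebner basis of the Jacobian ideal J(f) in C{u,v} is {u^3, u*v^2, 3*u^2 + v^3}; counting standard monomials gives mu = 7. Corank 2; j^3 = u^3 is a perfect cube, so E-series; the 4-jet and mu = 7 give E_7.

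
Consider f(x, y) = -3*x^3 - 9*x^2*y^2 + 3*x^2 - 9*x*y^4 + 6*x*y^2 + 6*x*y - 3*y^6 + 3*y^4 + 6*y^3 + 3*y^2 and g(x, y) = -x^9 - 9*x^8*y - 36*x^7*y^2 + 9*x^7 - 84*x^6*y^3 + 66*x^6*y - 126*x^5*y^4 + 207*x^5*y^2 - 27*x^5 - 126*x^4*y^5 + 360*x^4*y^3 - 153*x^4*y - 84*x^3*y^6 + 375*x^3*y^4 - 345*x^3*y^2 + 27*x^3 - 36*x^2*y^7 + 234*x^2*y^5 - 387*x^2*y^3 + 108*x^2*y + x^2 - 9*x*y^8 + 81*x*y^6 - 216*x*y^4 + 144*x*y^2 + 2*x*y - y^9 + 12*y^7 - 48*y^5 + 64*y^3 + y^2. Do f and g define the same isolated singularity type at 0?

Yes.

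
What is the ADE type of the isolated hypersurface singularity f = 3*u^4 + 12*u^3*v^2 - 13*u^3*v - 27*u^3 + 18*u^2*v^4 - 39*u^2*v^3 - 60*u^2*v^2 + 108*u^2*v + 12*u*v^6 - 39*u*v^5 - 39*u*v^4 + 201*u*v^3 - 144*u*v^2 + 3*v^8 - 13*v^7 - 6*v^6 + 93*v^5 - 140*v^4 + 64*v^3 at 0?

E_{7}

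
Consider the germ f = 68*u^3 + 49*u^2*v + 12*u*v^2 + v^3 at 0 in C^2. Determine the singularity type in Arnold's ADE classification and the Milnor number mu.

Type D4, Milnor number mu = 4.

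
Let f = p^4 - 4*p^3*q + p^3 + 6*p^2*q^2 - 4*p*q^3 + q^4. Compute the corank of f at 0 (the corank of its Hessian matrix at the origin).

2

Hessian at 0 has rank 0.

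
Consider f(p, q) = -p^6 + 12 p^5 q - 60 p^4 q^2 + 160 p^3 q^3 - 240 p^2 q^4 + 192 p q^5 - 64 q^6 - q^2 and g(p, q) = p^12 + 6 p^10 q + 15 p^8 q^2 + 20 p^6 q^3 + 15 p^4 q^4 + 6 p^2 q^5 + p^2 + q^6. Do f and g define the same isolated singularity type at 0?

The Hessian of f at 0 has rank 1. Corank 1: A-series; mu = 5 gives A_5. The Hessian of g at 0 has rank 1. Corank 1: A-series; mu = 5 gives A_5. Both have type A_5, hence right-equivalent.

Yes.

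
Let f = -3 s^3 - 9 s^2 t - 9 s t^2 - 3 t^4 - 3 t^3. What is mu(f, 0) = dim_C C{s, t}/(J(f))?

The Hessian of f at 0 is [[0, 0], [0, 0]] with rank 0, so corank 2. A Groebner basis of the Jacobian ideal J(f) in C{s,t} is {t^3, s^2 + 2*s*t + t^2}; counting standard monomials gives mu = 6. Corank 2; j^3 = -3*(s + t)^3 is a perfect cube, so E-series; the 4-jet and mu = 6 give E_6.

6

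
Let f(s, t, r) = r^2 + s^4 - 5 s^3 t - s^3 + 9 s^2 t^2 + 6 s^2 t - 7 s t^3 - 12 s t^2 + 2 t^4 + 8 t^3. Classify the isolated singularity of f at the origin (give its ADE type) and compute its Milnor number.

Type E_{7}, Milnor number mu = 7.

The Hessian of f at 0 is [[0, 0, 0], [0, 0, 0], [0, 0, 2]] with rank 1, so corank 2. A Groebner basis of the Jacobian ideal J(f) in C{s,t,r} is {3*s^2 - 12*s*t + t^4 - t^3 + 12*t^2, s^3 - 18*s^2 + 72*s*t - 2*t^3 - 72*t^2, s^2*t - 7*s^2 + 28*s*t - 5*t^3/3 - 28*t^2, -2*s^2 + s*t^2 + 8*s*t - 4*t^3/3 - 8*t^2, r}; counting standard monomials gives mu = 7. Corank 2; j^3 = -(s - 2*t)^3 is a perfect cube, so E-series; the 4-jet and mu = 7 give E_7.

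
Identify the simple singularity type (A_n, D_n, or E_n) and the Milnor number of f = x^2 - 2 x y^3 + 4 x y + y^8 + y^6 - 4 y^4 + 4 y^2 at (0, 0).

The Hessian of f at 0 has rank 1. Corank 1: A-series; mu = 7 gives A_7.

Type A_{7}, Milnor number mu = 7.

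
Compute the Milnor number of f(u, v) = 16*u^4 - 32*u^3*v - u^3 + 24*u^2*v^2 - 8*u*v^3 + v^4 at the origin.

6

The Hessian of f at 0 has rank 0. Corank 2; j^3 = -u^3 is a perfect cube, so E-series; the 4-jet and mu = 6 give E_6.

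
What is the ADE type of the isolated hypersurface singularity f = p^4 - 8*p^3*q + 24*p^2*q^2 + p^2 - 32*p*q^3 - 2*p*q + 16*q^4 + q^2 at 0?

A3

The Hessian of f at 0 has rank 1. Corank 1: A-series; mu = 3 gives A_3.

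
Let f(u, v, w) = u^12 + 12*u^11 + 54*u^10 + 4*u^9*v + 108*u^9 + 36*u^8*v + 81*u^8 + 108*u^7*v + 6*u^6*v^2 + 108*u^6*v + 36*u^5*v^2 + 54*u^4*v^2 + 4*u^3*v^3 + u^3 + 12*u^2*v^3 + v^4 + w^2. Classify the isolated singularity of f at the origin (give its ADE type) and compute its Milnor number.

Type E6, Milnor number mu = 6.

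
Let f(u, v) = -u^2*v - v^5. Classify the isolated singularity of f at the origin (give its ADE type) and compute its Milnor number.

Type D6, Milnor number mu = 6.

The Hessian of f at 0 is [[0, 0], [0, 0]] with rank 0, so corank 2. A Groebner basis of the Jacobian ideal J(f) in C{u,v} is {u^2/5 + v^4, u^3, u*v}; counting standard monomials gives mu = 6. Corank 2; j^3 = -u^2*v has shape L^2 M (L != M), so D-series; mu = 6 gives D_6.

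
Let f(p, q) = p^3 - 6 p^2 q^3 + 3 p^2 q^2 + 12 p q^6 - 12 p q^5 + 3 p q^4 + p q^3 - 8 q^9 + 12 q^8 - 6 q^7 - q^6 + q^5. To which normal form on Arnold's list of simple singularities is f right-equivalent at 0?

The Hessian of f at 0 has rank 0. Corank 2; j^3 = p^3 is a perfect cube, so E-series; the 4-jet and mu = 7 give E_7.

E7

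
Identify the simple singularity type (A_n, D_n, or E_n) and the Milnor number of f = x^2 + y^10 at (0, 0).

Type A_{9}, Milnor number mu = 9.

The Hessian of f at 0 has rank 1. Corank 1: A-series; mu = 9 gives A_9.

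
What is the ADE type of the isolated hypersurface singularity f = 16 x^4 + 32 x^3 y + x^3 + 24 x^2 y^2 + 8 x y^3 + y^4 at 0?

The Hessian of f at 0 is [[0, 0], [0, 0]] with rank 0, so corank 2. A Groebner basis of the Jacobian ideal J(f) in C{x,y} is {y^4, x*y^2 + y^3/6, x^2}; counting standard monomials gives mu = 6. Corank 2; j^3 = x^3 is a perfect cube, so E-series; the 4-jet and mu = 6 give E_6.

E6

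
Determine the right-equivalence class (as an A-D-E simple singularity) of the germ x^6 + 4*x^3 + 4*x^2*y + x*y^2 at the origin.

D_7

The Hessian of f at 0 is [[0, 0], [0, 0]] with rank 0, so corank 2. A Groebner basis of the Jacobian ideal J(f) in C{x,y} is {-32*x*y/3 + y^5 - 16*y^2/3, x*y^2 + y^3/2, x^2 + x*y/2}; counting standard monomials gives mu = 7. Corank 2; j^3 = x*(2*x + y)^2 has shape L^2 M (L != M), so D-series; mu = 7 gives D_7.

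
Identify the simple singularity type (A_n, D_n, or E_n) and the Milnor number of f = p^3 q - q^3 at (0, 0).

The Hessian of f at 0 has rank 0. Corank 2; j^3 = -q^3 is a perfect cube, so E-series; the 4-jet and mu = 7 give E_7.

Type E7, Milnor number mu = 7.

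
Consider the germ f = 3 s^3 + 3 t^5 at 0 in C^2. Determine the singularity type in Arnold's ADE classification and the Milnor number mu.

Type E_{8}, Milnor number mu = 8.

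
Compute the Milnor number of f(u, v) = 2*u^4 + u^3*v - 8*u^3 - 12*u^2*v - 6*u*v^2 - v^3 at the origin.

The Hessian of f at 0 is [[0, 0], [0, 0]] with rank 0, so corank 2. A Groebner basis of the Jacobian ideal J(f) in C{u,v} is {768*u^2 + 768*u*v + v^4 + 8*v^3 + 192*v^2, u^3 - 12*u^2 - 12*u*v - 3*v^2, u^2*v + 24*u^2 + 24*u*v + 6*v^2, -32*u^2 + u*v^2 - 32*u*v + v^3/6 - 8*v^2}; counting standard monomials gives mu = 7. Corank 2; j^3 = -(2*u + v)^3 is a perfect cube, so E-series; the 4-jet and mu = 7 give E_7.

7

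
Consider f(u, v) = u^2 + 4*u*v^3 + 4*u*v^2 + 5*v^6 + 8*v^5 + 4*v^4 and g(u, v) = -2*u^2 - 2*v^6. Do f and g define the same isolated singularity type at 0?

The Hessian of f at 0 has rank 1. Corank 1: A-series; mu = 5 gives A_5. The Hessian of g at 0 has rank 1. Corank 1: A-series; mu = 5 gives A_5. Both have type A_5, hence right-equivalent.

Yes.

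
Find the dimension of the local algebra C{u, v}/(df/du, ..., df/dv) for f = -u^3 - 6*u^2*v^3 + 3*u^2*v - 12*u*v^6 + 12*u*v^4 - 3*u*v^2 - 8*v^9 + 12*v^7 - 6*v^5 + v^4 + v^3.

The Hessian of f at 0 has rank 0. Corank 2; j^3 = -(u - v)^3 is a perfect cube, so E-series; the 4-jet and mu = 6 give E_6.

6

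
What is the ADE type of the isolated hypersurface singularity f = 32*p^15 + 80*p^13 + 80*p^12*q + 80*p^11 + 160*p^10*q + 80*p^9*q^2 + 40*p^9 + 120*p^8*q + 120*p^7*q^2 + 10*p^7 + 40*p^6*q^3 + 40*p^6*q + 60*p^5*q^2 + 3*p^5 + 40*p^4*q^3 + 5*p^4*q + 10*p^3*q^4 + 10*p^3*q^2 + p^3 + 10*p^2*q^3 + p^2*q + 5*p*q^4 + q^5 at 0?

The Hessian of f at 0 is [[0, 0], [0, 0]] with rank 0, so corank 2. A Groebner basis of the Jacobian ideal J(f) in C{p,q} is {-p*q/5 + q^4, p*q^2, p^2 + p*q}; counting standard monomials gives mu = 6. Corank 2; j^3 = p^2*(p + q) has shape L^2 M (L != M), so D-series; mu = 6 gives D_6.

D_{6}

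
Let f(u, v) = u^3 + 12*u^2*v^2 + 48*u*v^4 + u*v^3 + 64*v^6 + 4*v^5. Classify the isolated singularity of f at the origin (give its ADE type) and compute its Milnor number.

Type E_{7}, Milnor number mu = 7.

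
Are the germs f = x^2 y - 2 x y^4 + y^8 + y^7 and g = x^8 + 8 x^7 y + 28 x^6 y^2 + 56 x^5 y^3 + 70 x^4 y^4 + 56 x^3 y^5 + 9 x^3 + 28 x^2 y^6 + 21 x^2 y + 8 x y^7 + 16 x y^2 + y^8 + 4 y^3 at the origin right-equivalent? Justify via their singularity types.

Yes.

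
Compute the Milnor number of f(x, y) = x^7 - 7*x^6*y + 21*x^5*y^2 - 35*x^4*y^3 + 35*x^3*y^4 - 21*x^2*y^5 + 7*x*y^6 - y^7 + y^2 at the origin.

6

The Hessian of f at 0 has rank 1. Corank 1: A-series; mu = 6 gives A_6.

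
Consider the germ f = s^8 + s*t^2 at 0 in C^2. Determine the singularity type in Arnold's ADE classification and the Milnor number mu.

Type D_9, Milnor number mu = 9.

The Hessian of f at 0 is [[0, 0], [0, 0]] with rank 0, so corank 2. A Groebner basis of the Jacobian ideal J(f) in C{s,t} is {s^7 + t^2/8, t^3, s*t}; counting standard monomials gives mu = 9. Corank 2; j^3 = s*t^2 has shape L^2 M (L != M), so D-series; mu = 9 gives D_9.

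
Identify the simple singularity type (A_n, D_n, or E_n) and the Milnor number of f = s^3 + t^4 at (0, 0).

The Hessian of f at 0 has rank 0. Corank 2; j^3 = s^3 is a perfect cube, so E-series; the 4-jet and mu = 6 give E_6.

Type E_6, Milnor number mu = 6.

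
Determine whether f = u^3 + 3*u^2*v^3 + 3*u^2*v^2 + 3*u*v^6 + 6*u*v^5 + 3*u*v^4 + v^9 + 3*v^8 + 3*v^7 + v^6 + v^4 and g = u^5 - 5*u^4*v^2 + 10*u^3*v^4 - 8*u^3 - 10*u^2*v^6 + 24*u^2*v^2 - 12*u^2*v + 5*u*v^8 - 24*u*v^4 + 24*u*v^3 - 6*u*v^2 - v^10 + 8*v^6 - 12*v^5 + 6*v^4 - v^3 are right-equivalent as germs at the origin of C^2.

No.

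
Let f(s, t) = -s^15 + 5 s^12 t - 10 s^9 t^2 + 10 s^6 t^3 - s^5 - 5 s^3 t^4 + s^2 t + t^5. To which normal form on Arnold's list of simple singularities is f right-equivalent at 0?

D_{6}

The Hessian of f at 0 is [[0, 0], [0, 0]] with rank 0, so corank 2. A Groebner basis of the Jacobian ideal J(f) in C{s,t} is {s^2/5 + t^4, s^3, s*t}; counting standard monomials gives mu = 6. Corank 2; j^3 = s^2*t has shape L^2 M (L != M), so D-series; mu = 6 gives D_6.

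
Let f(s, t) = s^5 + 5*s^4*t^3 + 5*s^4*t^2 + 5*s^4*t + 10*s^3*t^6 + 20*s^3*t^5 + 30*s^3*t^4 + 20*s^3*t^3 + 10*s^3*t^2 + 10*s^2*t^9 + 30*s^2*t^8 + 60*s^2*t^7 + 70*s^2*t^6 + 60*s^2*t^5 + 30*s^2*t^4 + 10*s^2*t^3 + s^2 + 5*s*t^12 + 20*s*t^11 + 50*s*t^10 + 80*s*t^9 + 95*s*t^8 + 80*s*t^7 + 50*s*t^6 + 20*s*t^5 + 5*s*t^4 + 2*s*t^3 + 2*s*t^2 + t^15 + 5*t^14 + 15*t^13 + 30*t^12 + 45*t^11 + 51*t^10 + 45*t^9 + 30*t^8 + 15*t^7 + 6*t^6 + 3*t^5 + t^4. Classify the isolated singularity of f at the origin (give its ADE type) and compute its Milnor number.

The Hessian of f at 0 has rank 1. Corank 1: A-series; mu = 4 gives A_4.

Type A_4, Milnor number mu = 4.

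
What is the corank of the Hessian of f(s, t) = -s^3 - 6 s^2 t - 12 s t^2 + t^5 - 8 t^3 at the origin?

The Hessian at 0 is [[0, 0], [0, 0]] of rank 0; hence corank 2.

2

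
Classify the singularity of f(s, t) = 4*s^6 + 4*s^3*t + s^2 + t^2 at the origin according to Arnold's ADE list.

A1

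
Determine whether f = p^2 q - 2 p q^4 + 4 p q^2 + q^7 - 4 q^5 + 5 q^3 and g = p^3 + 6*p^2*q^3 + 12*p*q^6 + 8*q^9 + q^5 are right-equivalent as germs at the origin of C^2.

No.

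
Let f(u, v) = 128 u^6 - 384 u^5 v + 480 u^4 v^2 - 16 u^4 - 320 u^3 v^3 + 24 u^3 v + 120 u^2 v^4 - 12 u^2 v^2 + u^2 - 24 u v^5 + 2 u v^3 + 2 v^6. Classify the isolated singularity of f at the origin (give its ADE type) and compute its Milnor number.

Type A_{5}, Milnor number mu = 5.

The Hessian of f at 0 has rank 1. Corank 1: A-series; mu = 5 gives A_5.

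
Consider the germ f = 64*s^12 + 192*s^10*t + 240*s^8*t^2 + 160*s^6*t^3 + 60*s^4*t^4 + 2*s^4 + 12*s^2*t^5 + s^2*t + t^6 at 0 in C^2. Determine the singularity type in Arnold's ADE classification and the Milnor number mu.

Type D_7, Milnor number mu = 7.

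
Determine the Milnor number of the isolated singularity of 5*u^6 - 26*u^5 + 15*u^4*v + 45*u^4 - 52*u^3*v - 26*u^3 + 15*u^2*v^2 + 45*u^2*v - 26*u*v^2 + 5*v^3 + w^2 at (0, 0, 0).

The Hessian of f at 0 is [[0, 0, 0], [0, 0, 0], [0, 0, 2]] with rank 1, so corank 2. A Groebner basis of the Jacobian ideal J(f) in C{u,v,w} is {v^3, u^2 + v^2/3, u*v, w}; counting standard monomials gives mu = 4. Corank 2; j^3 = -(2*u - v)*(13*u^2 - 16*u*v + 5*v^2) splits into three distinct lines over C (the quadratic factor has nonzero discriminant), so D_4.

4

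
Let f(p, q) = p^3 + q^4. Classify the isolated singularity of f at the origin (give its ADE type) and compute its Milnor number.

Type E6, Milnor number mu = 6.

The Hessian of f at 0 has rank 0. Corank 2; j^3 = p^3 is a perfect cube, so E-series; the 4-jet and mu = 6 give E_6.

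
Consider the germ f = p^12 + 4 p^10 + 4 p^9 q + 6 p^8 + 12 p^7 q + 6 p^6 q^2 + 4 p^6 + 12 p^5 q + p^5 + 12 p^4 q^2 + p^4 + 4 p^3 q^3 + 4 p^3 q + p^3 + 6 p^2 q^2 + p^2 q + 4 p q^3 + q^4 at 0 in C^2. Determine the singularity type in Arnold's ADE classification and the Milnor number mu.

Type D5, Milnor number mu = 5.

The Hessian of f at 0 has rank 0. Corank 2; j^3 = p^2*(p + q) has shape L^2 M (L != M), so D-series; mu = 5 gives D_5.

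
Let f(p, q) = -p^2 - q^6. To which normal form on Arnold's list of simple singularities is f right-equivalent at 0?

The Hessian of f at 0 has rank 1. Corank 1: A-series; mu = 5 gives A_5.

A5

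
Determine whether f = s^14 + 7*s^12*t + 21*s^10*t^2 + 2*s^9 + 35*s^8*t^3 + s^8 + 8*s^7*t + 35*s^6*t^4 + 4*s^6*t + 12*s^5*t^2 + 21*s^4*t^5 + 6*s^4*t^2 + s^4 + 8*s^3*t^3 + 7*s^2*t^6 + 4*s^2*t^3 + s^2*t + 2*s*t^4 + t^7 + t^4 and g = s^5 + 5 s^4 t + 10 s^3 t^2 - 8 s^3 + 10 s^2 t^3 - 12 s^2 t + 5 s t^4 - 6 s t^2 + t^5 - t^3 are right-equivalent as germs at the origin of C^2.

The Hessian of f at 0 has rank 0. Corank 2; j^3 = s^2*t has shape L^2 M (L != M), so D-series; mu = 5 gives D_5. The Hessian of g at 0 has rank 0. Corank 2; j^3 = -(2*s + t)^3 is a perfect cube, so E-series; the 5-jet and mu = 8 give E_8. f is D_5 but g is E_8, hence not right-equivalent.

No.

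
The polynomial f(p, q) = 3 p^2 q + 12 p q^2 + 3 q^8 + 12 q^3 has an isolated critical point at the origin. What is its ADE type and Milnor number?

Type D_9, Milnor number mu = 9.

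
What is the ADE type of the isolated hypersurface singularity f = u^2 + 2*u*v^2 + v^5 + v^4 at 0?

The Hessian of f at 0 is [[2, 0], [0, 0]] with rank 1, so corank 1. A Groebner basis of the Jacobian ideal J(f) in C{u,v} is {u^2, u + v^2}; counting standard monomials gives mu = 4. Corank 1: A-series; mu = 4 gives A_4.

A_4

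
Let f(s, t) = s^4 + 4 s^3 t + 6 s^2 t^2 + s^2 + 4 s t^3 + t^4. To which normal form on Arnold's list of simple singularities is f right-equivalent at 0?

A_{3}

The Hessian of f at 0 has rank 1. Corank 1: A-series; mu = 3 gives A_3.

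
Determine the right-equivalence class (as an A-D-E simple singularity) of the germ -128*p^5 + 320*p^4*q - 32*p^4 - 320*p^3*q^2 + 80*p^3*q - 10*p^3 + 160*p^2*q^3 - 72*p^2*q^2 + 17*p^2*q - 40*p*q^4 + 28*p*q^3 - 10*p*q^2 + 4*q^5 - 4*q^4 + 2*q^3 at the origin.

The Hessian of f at 0 is [[0, 0], [0, 0]] with rank 0, so corank 2. A Groebner basis of the Jacobian ideal J(f) in C{p,q} is {q^3, p^2 - 2*q^2/11, p*q - 5*q^2/11}; counting standard monomials gives mu = 4. Corank 2; j^3 = -(2*p - q)*(5*p^2 - 6*p*q + 2*q^2) splits into three distinct lines over C (the quadratic factor has nonzero discriminant), so D_4.

D_4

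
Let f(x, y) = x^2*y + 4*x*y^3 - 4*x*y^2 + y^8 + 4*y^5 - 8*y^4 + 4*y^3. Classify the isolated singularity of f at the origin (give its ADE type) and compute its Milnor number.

Type D_{9}, Milnor number mu = 9.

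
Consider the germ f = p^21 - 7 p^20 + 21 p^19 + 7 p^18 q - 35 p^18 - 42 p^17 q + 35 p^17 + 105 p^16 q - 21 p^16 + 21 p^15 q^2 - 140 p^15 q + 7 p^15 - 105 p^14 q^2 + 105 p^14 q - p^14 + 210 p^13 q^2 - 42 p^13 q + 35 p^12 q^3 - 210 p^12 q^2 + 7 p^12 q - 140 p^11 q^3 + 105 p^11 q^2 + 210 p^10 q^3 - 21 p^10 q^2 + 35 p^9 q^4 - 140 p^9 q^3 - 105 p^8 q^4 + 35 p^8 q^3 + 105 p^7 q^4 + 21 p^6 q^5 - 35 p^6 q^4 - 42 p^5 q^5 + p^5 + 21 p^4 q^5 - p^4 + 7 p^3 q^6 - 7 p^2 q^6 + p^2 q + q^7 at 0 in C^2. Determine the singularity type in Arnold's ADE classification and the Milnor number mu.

The Hessian of f at 0 is [[0, 0], [0, 0]] with rank 0, so corank 2. A Groebner basis of the Jacobian ideal J(f) in C{p,q} is {p^2/7 + q^6, p^3, p*q}; counting standard monomials gives mu = 8. Corank 2; j^3 = p^2*q has shape L^2 M (L != M), so D-series; mu = 8 gives D_8.

Type D_{8}, Milnor number mu = 8.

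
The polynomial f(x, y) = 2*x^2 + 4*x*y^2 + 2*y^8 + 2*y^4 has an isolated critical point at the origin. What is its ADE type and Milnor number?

Type A_{7}, Milnor number mu = 7.

The Hessian of f at 0 has rank 1. Corank 1: A-series; mu = 7 gives A_7.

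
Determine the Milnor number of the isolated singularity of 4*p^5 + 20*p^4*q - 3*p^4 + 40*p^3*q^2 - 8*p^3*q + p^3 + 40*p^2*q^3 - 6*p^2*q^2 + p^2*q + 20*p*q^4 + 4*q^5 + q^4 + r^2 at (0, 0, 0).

The Hessian of f at 0 is [[0, 0, 0], [0, 0, 0], [0, 0, 2]] with rank 1, so corank 2. A Groebner basis of the Jacobian ideal J(f) in C{p,q,r} is {p*q^2, -p*q/6 + q^3, p^2 + 2*p*q/3, r}; counting standard monomials gives mu = 5. Corank 2; j^3 = p^2*(p + q) has shape L^2 M (L != M), so D-series; mu = 5 gives D_5.

5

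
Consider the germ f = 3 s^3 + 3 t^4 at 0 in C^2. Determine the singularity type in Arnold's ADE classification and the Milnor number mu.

The Hessian of f at 0 is [[0, 0], [0, 0]] with rank 0, so corank 2. A Groebner basis of the Jacobian ideal J(f) in C{s,t} is {t^3, s^2}; counting standard monomials gives mu = 6. Corank 2; j^3 = 3*s^3 is a perfect cube, so E-series; the 4-jet and mu = 6 give E_6.

Type E_{6}, Milnor number mu = 6.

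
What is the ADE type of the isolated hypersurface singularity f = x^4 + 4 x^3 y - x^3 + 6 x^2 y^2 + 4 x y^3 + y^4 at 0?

E6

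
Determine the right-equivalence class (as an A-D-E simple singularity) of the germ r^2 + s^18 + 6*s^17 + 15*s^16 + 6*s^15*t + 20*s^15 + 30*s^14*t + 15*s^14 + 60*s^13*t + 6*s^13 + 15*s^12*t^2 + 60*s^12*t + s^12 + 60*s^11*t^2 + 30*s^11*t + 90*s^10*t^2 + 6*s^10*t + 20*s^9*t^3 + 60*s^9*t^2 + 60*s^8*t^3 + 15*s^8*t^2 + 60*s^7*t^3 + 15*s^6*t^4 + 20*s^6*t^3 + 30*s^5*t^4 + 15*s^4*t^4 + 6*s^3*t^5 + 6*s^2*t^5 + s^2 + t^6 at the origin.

The Hessian of f at 0 has rank 2. Corank 1: A-series; mu = 5 gives A_5.

A5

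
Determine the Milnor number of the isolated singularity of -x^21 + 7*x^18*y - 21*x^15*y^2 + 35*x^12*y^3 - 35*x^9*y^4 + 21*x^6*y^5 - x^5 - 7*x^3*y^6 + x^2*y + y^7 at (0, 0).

The Hessian of f at 0 has rank 0. Corank 2; j^3 = x^2*y has shape L^2 M (L != M), so D-series; mu = 8 gives D_8.

8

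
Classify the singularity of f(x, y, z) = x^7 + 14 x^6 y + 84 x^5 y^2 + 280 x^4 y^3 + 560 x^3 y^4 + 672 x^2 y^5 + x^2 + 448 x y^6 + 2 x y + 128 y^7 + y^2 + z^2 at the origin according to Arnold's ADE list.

The Hessian of f at 0 has rank 2. Corank 1: A-series; mu = 6 gives A_6.

A_6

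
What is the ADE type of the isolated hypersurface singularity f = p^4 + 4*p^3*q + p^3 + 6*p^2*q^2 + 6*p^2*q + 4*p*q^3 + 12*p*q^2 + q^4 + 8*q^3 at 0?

E6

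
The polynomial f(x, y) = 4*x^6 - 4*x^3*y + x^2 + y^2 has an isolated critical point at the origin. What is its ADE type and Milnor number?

The Hessian of f at 0 is [[2, 0], [0, 2]] with rank 2, so corank 0. A Groebner basis of the Jacobian ideal J(f) in C{x,y} is {x, y}; counting standard monomials gives mu = 1. Corank 0: nondegenerate Morse point, so A_1.

Type A_{1}, Milnor number mu = 1.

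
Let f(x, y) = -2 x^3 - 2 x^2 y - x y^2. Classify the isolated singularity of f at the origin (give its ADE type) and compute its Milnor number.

The Hessian of f at 0 is [[0, 0], [0, 0]] with rank 0, so corank 2. A Groebner basis of the Jacobian ideal J(f) in C{x,y} is {y^3, x^2 + y^2/2, x*y - y^2/2}; counting standard monomials gives mu = 4. Corank 2; j^3 = -x*(2*x^2 + 2*x*y + y^2) splits into three distinct lines over C (the quadratic factor has nonzero discriminant), so D_4.

Type D_{4}, Milnor number mu = 4.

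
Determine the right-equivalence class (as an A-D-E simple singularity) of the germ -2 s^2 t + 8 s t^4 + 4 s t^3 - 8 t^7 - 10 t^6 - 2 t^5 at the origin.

D_{7}

The Hessian of f at 0 has rank 0. Corank 2; j^3 = -2*s^2*t has shape L^2 M (L != M), so D-series; mu = 7 gives D_7.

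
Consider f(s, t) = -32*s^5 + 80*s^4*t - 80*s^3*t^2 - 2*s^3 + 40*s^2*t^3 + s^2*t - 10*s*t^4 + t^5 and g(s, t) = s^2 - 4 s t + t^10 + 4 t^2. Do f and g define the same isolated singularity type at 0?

No.

The Hessian of f at 0 has rank 0. Corank 2; j^3 = -s^2*(2*s - t) has shape L^2 M (L != M), so D-series; mu = 6 gives D_6. The Hessian of g at 0 has rank 1. Corank 1: A-series; mu = 9 gives A_9. f is D_6 but g is A_9, hence not right-equivalent.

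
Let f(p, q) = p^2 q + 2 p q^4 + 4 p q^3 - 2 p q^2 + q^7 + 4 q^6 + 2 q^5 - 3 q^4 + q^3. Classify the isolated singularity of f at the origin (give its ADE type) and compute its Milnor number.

Type D_5, Milnor number mu = 5.

The Hessian of f at 0 has rank 0. Corank 2; j^3 = q*(p - q)^2 has shape L^2 M (L != M), so D-series; mu = 5 gives D_5.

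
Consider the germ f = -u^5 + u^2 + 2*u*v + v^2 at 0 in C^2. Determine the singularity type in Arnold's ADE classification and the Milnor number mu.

Type A_{4}, Milnor number mu = 4.

The Hessian of f at 0 has rank 1. Corank 1: A-series; mu = 4 gives A_4.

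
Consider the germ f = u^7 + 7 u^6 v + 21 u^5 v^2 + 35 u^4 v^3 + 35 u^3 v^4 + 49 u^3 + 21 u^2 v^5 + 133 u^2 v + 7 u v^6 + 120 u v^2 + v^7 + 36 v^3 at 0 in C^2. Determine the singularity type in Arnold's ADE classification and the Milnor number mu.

The Hessian of f at 0 has rank 0. Corank 2; j^3 = (u + v)*(7*u + 6*v)^2 has shape L^2 M (L != M), so D-series; mu = 8 gives D_8.

Type D_{8}, Milnor number mu = 8.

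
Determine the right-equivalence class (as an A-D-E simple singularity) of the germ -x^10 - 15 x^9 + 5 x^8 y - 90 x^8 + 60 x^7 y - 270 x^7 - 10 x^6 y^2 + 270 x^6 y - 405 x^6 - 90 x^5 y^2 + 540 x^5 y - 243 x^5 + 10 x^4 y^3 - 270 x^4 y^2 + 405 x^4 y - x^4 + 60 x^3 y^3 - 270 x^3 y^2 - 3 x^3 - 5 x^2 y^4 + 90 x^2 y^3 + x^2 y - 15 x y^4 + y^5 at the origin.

The Hessian of f at 0 has rank 0. Corank 2; j^3 = -x^2*(3*x - y) has shape L^2 M (L != M), so D-series; mu = 6 gives D_6.

D_6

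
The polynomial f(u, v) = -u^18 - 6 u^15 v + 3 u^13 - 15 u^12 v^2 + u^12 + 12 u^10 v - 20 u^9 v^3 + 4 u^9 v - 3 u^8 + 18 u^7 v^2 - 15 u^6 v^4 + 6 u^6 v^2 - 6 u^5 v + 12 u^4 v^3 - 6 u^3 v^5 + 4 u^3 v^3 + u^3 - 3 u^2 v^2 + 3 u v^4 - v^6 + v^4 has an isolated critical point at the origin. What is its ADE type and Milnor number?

The Hessian of f at 0 has rank 0. Corank 2; j^3 = u^3 is a perfect cube, so E-series; the 4-jet and mu = 6 give E_6.

Type E_{6}, Milnor number mu = 6.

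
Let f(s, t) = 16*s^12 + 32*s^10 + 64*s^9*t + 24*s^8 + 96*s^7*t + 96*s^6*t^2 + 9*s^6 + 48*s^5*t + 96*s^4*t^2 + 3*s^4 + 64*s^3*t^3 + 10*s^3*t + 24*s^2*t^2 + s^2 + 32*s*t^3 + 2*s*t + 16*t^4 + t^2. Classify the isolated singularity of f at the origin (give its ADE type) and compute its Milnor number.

Type A_3, Milnor number mu = 3.

The Hessian of f at 0 is [[2, 2], [2, 2]] with rank 1, so corank 1. A Groebner basis of the Jacobian ideal J(f) in C{s,t} is {t^3, s + t}; counting standard monomials gives mu = 3. Corank 1: A-series; mu = 3 gives A_3.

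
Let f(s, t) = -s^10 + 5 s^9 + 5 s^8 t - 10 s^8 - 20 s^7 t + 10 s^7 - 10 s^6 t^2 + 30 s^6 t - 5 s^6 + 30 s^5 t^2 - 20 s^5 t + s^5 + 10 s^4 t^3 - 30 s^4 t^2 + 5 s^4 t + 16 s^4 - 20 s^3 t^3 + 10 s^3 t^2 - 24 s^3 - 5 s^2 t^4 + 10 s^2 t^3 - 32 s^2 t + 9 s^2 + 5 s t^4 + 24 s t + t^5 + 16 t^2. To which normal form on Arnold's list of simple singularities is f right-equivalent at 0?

The Hessian of f at 0 has rank 1. Corank 1: A-series; mu = 4 gives A_4.

A_4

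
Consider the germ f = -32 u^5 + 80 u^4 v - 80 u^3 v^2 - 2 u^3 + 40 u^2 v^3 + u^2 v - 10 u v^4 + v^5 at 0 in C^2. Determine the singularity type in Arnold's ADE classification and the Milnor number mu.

Type D6, Milnor number mu = 6.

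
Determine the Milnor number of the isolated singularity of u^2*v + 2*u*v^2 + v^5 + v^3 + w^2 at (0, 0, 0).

The Hessian of f at 0 has rank 1. Corank 2; j^3 = v*(u + v)^2 has shape L^2 M (L != M), so D-series; mu = 6 gives D_6.

6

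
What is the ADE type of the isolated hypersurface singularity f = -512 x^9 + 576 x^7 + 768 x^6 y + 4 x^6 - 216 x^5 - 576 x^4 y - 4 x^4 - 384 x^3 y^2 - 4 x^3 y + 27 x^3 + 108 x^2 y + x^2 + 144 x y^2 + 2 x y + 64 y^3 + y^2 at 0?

The Hessian of f at 0 is [[2, 2], [2, 2]] with rank 1, so corank 1. A Groebner basis of the Jacobian ideal J(f) in C{x,y} is {y^2, x + y}; counting standard monomials gives mu = 2. Corank 1: A-series; mu = 2 gives A_2.

A_2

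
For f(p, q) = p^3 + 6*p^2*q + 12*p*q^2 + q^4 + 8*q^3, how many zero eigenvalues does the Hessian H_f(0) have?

2

Hessian at 0 has rank 0.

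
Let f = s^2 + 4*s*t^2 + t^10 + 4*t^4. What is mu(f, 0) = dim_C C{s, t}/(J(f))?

The Hessian of f at 0 is [[2, 0], [0, 0]] with rank 1, so corank 1. A Groebner basis of the Jacobian ideal J(f) in C{s,t} is {s^5, s^4*t, s/2 + t^2}; counting standard monomials gives mu = 9. Corank 1: A-series; mu = 9 gives A_9.

9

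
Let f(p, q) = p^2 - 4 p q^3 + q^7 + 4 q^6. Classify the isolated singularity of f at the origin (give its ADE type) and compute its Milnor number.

The Hessian of f at 0 is [[2, 0], [0, 0]] with rank 1, so corank 1. A Groebner basis of the Jacobian ideal J(f) in C{p,q} is {-p/2 + q^3, p^2}; counting standard monomials gives mu = 6. Corank 1: A-series; mu = 6 gives A_6.

Type A6, Milnor number mu = 6.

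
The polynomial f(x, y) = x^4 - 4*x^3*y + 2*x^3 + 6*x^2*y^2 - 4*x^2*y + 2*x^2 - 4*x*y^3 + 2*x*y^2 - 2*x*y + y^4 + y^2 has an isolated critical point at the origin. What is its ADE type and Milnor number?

The Hessian of f at 0 is [[4, -2], [-2, 2]] with rank 2, so corank 0. A Groebner basis of the Jacobian ideal J(f) in C{x,y} is {x, y}; counting standard monomials gives mu = 1. Corank 0: nondegenerate Morse point, so A_1.

Type A_1, Milnor number mu = 1.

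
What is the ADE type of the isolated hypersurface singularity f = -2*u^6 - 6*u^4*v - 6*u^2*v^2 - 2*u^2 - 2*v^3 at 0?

A_{2}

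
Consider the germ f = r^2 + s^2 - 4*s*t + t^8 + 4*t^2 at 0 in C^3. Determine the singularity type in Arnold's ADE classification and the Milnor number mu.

Type A_7, Milnor number mu = 7.

The Hessian of f at 0 has rank 2. Corank 1: A-series; mu = 7 gives A_7.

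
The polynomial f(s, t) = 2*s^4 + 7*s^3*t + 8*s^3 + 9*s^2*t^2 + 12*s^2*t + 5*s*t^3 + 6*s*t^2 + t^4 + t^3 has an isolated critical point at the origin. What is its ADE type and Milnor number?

The Hessian of f at 0 has rank 0. Corank 2; j^3 = (2*s + t)^3 is a perfect cube, so E-series; the 4-jet and mu = 7 give E_7.

Type E_7, Milnor number mu = 7.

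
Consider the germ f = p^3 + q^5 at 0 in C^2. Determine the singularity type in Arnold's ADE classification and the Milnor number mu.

Type E_{8}, Milnor number mu = 8.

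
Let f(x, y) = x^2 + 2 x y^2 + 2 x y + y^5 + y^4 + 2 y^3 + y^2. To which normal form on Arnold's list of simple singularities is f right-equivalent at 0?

The Hessian of f at 0 is [[2, 2], [2, 2]] with rank 1, so corank 1. A Groebner basis of the Jacobian ideal J(f) in C{x,y} is {x^2 + 2*x*y - x - y, x + y^2 + y}; counting standard monomials gives mu = 4. Corank 1: A-series; mu = 4 gives A_4.

A_4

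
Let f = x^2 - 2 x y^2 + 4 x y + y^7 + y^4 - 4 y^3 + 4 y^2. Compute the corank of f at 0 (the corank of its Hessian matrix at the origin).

Hessian at 0 has rank 1.

1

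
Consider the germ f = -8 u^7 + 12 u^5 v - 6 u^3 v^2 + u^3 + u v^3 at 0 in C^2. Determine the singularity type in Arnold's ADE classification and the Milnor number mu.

Type E_{7}, Milnor number mu = 7.

The Hessian of f at 0 is [[0, 0], [0, 0]] with rank 0, so corank 2. A Groebner basis of the Jacobian ideal J(f) in C{u,v} is {u^3, u*v^2, 3*u^2 + v^3}; counting standard monomials gives mu = 7. Corank 2; j^3 = u^3 is a perfect cube, so E-series; the 4-jet and mu = 7 give E_7.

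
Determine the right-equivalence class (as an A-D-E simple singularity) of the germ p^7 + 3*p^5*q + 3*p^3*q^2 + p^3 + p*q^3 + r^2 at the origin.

The Hessian of f at 0 is [[0, 0, 0], [0, 0, 0], [0, 0, 2]] with rank 1, so corank 2. A Groebner basis of the Jacobian ideal J(f) in C{p,q,r} is {p^3, p*q^2, 3*p^2 + q^3, r}; counting standard monomials gives mu = 7. Corank 2; j^3 = p^3 is a perfect cube, so E-series; the 4-jet and mu = 7 give E_7.

E_{7}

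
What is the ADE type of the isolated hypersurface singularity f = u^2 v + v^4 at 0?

D_5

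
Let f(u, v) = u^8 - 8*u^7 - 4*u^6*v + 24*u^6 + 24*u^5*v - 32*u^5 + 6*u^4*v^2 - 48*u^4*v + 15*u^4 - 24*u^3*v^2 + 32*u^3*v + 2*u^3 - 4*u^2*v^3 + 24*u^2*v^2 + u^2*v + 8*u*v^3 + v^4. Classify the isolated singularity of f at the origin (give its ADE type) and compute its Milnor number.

Type D5, Milnor number mu = 5.

The Hessian of f at 0 has rank 0. Corank 2; j^3 = u^2*(2*u + v) has shape L^2 M (L != M), so D-series; mu = 5 gives D_5.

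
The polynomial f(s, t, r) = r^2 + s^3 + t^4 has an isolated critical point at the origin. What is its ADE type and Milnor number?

The Hessian of f at 0 is [[0, 0, 0], [0, 0, 0], [0, 0, 2]] with rank 1, so corank 2. A Groebner basis of the Jacobian ideal J(f) in C{s,t,r} is {t^3, s^2, r}; counting standard monomials gives mu = 6. Corank 2; j^3 = s^3 is a perfect cube, so E-series; the 4-jet and mu = 6 give E_6.

Type E_{6}, Milnor number mu = 6.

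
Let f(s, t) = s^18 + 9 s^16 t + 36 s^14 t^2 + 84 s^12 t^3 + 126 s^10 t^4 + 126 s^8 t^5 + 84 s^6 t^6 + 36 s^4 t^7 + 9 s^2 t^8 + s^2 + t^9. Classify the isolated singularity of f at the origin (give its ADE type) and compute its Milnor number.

Type A_8, Milnor number mu = 8.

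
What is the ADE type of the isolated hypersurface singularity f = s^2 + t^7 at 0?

A6

The Hessian of f at 0 has rank 1. Corank 1: A-series; mu = 6 gives A_6.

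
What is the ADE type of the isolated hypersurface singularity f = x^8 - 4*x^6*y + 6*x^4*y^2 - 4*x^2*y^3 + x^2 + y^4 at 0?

A_{3}

The Hessian of f at 0 has rank 1. Corank 1: A-series; mu = 3 gives A_3.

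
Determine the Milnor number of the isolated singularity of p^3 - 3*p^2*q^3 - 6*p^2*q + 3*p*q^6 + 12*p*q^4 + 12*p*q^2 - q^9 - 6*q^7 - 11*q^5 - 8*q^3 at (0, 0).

8

The Hessian of f at 0 is [[0, 0], [0, 0]] with rank 0, so corank 2. A Groebner basis of the Jacobian ideal J(f) in C{p,q} is {-p^2/2 + p*q^3 + 2*p*q - 2*q^2, q^4, p^3 - 12*p*q^2 + 16*q^3, p^2*q - 4*p*q^2 + 4*q^3}; counting standard monomials gives mu = 8. Corank 2; j^3 = (p - 2*q)^3 is a perfect cube, so E-series; the 5-jet and mu = 8 give E_8.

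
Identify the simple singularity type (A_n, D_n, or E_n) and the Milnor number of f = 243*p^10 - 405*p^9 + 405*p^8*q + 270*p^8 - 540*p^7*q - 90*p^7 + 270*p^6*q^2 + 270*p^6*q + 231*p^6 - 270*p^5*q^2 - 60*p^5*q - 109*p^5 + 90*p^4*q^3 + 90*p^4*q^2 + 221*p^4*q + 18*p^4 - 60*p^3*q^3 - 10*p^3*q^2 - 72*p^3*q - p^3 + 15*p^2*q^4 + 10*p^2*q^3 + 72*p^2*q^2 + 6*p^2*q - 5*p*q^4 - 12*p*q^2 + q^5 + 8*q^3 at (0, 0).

Type E_8, Milnor number mu = 8.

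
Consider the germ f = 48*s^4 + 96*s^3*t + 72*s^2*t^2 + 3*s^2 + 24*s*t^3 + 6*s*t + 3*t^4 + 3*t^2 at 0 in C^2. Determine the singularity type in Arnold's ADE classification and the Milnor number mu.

Type A_3, Milnor number mu = 3.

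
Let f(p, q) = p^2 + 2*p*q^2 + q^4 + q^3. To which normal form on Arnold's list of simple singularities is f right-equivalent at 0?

The Hessian of f at 0 is [[2, 0], [0, 0]] with rank 1, so corank 1. A Groebner basis of the Jacobian ideal J(f) in C{p,q} is {q^2, p}; counting standard monomials gives mu = 2. Corank 1: A-series; mu = 2 gives A_2.

A_2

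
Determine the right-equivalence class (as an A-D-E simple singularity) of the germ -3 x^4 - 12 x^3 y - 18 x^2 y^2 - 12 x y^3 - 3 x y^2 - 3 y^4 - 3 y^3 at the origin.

D5

The Hessian of f at 0 is [[0, 0], [0, 0]] with rank 0, so corank 2. A Groebner basis of the Jacobian ideal J(f) in C{x,y} is {x^3 + y^2/4, y^3, x*y + y^2}; counting standard monomials gives mu = 5. Corank 2; j^3 = -3*y^2*(x + y) has shape L^2 M (L != M), so D-series; mu = 5 gives D_5.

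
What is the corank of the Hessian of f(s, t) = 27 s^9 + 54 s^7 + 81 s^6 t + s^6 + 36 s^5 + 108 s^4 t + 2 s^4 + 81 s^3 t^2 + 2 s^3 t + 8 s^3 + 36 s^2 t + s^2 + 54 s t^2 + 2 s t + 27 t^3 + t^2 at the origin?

The Hessian at 0 is [[2, 2], [2, 2]] of rank 1; hence corank 1.

1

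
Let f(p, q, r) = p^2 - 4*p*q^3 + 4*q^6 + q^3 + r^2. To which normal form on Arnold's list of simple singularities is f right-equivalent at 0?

A_{2}

The Hessian of f at 0 is [[2, 0, 0], [0, 0, 0], [0, 0, 2]] with rank 2, so corank 1. A Groebner basis of the Jacobian ideal J(f) in C{p,q,r} is {q^2, p, r}; counting standard monomials gives mu = 2. Corank 1: A-series; mu = 2 gives A_2.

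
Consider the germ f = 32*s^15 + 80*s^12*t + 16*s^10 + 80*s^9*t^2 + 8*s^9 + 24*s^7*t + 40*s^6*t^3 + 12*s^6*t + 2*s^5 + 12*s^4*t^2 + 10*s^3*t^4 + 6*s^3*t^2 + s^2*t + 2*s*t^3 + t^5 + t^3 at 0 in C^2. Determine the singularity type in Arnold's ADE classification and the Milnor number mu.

The Hessian of f at 0 has rank 0. Corank 2; j^3 = t*(s^2 + t^2) splits into three distinct lines over C (the quadratic factor has nonzero discriminant), so D_4.

Type D4, Milnor number mu = 4.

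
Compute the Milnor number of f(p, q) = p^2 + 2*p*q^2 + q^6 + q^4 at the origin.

5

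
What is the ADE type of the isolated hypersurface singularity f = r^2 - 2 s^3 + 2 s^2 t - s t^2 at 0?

D_4

The Hessian of f at 0 has rank 1. Corank 2; j^3 = -s*(2*s^2 - 2*s*t + t^2) splits into three distinct lines over C (the quadratic factor has nonzero discriminant), so D_4.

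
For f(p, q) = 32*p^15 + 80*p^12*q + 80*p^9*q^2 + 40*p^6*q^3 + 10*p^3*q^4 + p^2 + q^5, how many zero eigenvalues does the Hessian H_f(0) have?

1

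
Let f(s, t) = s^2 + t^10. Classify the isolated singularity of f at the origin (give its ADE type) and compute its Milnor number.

The Hessian of f at 0 is [[2, 0], [0, 0]] with rank 1, so corank 1. A Groebner basis of the Jacobian ideal J(f) in C{s,t} is {t^9, s}; counting standard monomials gives mu = 9. Corank 1: A-series; mu = 9 gives A_9.

Type A9, Milnor number mu = 9.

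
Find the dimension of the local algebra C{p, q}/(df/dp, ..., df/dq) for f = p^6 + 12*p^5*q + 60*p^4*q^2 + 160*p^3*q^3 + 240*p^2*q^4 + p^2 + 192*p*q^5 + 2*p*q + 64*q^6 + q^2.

5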